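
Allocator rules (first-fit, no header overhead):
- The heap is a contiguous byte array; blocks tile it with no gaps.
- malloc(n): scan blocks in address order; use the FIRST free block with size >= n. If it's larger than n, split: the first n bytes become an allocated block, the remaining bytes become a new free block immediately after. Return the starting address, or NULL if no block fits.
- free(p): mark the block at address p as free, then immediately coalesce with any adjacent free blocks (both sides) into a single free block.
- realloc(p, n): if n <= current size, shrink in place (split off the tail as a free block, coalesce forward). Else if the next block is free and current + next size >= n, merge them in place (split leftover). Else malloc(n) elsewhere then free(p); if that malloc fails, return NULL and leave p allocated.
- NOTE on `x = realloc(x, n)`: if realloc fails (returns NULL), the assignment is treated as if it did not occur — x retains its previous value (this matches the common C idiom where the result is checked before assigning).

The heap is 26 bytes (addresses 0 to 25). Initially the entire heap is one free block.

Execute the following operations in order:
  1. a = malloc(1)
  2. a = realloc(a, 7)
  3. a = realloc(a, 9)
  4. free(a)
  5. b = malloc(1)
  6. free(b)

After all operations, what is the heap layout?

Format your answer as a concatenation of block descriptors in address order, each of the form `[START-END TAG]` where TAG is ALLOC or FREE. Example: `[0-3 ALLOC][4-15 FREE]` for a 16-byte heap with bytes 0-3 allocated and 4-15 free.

Answer: [0-25 FREE]

Derivation:
Op 1: a = malloc(1) -> a = 0; heap: [0-0 ALLOC][1-25 FREE]
Op 2: a = realloc(a, 7) -> a = 0; heap: [0-6 ALLOC][7-25 FREE]
Op 3: a = realloc(a, 9) -> a = 0; heap: [0-8 ALLOC][9-25 FREE]
Op 4: free(a) -> (freed a); heap: [0-25 FREE]
Op 5: b = malloc(1) -> b = 0; heap: [0-0 ALLOC][1-25 FREE]
Op 6: free(b) -> (freed b); heap: [0-25 FREE]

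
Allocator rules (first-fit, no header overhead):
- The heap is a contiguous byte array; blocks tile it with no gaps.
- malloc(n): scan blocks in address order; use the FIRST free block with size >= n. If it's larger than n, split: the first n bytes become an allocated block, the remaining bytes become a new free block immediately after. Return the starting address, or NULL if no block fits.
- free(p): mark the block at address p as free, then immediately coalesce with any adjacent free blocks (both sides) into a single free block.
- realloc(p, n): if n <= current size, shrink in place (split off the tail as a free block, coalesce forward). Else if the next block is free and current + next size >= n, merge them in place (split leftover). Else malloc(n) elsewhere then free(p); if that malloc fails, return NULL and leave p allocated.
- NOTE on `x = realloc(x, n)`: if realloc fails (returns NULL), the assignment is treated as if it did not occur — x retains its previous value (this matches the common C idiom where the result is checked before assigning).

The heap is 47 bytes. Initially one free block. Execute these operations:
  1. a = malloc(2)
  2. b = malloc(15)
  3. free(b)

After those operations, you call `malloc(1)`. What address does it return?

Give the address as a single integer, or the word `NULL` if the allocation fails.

Answer: 2

Derivation:
Op 1: a = malloc(2) -> a = 0; heap: [0-1 ALLOC][2-46 FREE]
Op 2: b = malloc(15) -> b = 2; heap: [0-1 ALLOC][2-16 ALLOC][17-46 FREE]
Op 3: free(b) -> (freed b); heap: [0-1 ALLOC][2-46 FREE]
malloc(1): first-fit scan over [0-1 ALLOC][2-46 FREE] -> 2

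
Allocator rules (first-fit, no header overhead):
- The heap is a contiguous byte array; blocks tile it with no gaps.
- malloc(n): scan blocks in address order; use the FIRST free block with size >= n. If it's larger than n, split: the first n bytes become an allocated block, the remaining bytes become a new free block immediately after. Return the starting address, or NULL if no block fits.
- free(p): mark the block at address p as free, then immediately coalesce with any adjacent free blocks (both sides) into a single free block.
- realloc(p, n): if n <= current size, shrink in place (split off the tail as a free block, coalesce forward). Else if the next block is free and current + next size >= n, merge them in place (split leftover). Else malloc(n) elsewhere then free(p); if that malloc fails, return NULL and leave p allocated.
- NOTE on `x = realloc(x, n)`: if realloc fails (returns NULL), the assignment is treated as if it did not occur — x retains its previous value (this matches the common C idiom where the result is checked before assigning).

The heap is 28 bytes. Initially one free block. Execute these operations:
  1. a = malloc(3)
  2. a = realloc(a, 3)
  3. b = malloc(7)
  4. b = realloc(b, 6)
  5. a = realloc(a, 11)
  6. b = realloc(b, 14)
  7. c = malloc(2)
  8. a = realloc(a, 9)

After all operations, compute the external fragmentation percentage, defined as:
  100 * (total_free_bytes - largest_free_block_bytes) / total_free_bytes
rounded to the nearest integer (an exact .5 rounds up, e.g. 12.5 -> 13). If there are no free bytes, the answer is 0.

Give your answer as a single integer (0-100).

Op 1: a = malloc(3) -> a = 0; heap: [0-2 ALLOC][3-27 FREE]
Op 2: a = realloc(a, 3) -> a = 0; heap: [0-2 ALLOC][3-27 FREE]
Op 3: b = malloc(7) -> b = 3; heap: [0-2 ALLOC][3-9 ALLOC][10-27 FREE]
Op 4: b = realloc(b, 6) -> b = 3; heap: [0-2 ALLOC][3-8 ALLOC][9-27 FREE]
Op 5: a = realloc(a, 11) -> a = 9; heap: [0-2 FREE][3-8 ALLOC][9-19 ALLOC][20-27 FREE]
Op 6: b = realloc(b, 14) -> NULL (b unchanged); heap: [0-2 FREE][3-8 ALLOC][9-19 ALLOC][20-27 FREE]
Op 7: c = malloc(2) -> c = 0; heap: [0-1 ALLOC][2-2 FREE][3-8 ALLOC][9-19 ALLOC][20-27 FREE]
Op 8: a = realloc(a, 9) -> a = 9; heap: [0-1 ALLOC][2-2 FREE][3-8 ALLOC][9-17 ALLOC][18-27 FREE]
Free blocks: [1 10] total_free=11 largest=10 -> 100*(11-10)/11 = 100/11 ≈ 9.091 -> rounds to 9

Answer: 9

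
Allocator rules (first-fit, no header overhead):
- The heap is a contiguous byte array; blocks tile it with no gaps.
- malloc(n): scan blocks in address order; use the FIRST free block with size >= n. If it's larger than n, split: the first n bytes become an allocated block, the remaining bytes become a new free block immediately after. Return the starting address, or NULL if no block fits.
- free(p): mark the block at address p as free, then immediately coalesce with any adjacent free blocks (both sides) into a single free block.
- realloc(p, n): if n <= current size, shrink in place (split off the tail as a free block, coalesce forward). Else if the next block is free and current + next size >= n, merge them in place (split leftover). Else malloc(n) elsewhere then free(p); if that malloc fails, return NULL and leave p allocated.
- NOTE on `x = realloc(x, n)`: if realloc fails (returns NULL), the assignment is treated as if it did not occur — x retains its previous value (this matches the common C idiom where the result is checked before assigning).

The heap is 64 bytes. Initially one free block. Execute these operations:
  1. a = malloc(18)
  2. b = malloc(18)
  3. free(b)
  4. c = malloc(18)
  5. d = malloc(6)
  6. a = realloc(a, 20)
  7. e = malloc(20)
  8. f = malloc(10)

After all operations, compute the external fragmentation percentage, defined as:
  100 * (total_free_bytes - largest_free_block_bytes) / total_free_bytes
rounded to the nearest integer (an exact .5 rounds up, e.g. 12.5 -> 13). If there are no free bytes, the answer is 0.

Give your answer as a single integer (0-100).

Answer: 20

Derivation:
Op 1: a = malloc(18) -> a = 0; heap: [0-17 ALLOC][18-63 FREE]
Op 2: b = malloc(18) -> b = 18; heap: [0-17 ALLOC][18-35 ALLOC][36-63 FREE]
Op 3: free(b) -> (freed b); heap: [0-17 ALLOC][18-63 FREE]
Op 4: c = malloc(18) -> c = 18; heap: [0-17 ALLOC][18-35 ALLOC][36-63 FREE]
Op 5: d = malloc(6) -> d = 36; heap: [0-17 ALLOC][18-35 ALLOC][36-41 ALLOC][42-63 FREE]
Op 6: a = realloc(a, 20) -> a = 42; heap: [0-17 FREE][18-35 ALLOC][36-41 ALLOC][42-61 ALLOC][62-63 FREE]
Op 7: e = malloc(20) -> e = NULL; heap: [0-17 FREE][18-35 ALLOC][36-41 ALLOC][42-61 ALLOC][62-63 FREE]
Op 8: f = malloc(10) -> f = 0; heap: [0-9 ALLOC][10-17 FREE][18-35 ALLOC][36-41 ALLOC][42-61 ALLOC][62-63 FREE]
Free blocks: [8 2] total_free=10 largest=8 -> 100*(10-8)/10 = 200/10 = 20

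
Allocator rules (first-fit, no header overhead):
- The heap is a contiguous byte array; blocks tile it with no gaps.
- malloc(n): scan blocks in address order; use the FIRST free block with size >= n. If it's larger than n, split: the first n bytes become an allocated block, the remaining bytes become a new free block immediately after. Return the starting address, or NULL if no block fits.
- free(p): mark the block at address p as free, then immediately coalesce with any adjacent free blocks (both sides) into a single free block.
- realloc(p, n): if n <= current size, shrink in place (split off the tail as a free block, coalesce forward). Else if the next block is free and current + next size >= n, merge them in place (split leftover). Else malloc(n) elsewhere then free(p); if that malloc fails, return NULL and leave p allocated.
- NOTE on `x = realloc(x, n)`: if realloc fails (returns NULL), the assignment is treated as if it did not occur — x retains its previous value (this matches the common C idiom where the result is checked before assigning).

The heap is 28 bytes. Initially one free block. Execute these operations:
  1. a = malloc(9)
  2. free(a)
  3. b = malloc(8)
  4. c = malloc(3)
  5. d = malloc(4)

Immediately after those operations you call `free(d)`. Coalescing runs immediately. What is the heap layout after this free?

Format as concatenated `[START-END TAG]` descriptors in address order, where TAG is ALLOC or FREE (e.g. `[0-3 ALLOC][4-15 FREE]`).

Op 1: a = malloc(9) -> a = 0; heap: [0-8 ALLOC][9-27 FREE]
Op 2: free(a) -> (freed a); heap: [0-27 FREE]
Op 3: b = malloc(8) -> b = 0; heap: [0-7 ALLOC][8-27 FREE]
Op 4: c = malloc(3) -> c = 8; heap: [0-7 ALLOC][8-10 ALLOC][11-27 FREE]
Op 5: d = malloc(4) -> d = 11; heap: [0-7 ALLOC][8-10 ALLOC][11-14 ALLOC][15-27 FREE]
free(d): d = 11 -> block [11-14 ALLOC]; mark free, coalesce with adjacent free neighbors -> [0-7 ALLOC][8-10 ALLOC][11-27 FREE]

Answer: [0-7 ALLOC][8-10 ALLOC][11-27 FREE]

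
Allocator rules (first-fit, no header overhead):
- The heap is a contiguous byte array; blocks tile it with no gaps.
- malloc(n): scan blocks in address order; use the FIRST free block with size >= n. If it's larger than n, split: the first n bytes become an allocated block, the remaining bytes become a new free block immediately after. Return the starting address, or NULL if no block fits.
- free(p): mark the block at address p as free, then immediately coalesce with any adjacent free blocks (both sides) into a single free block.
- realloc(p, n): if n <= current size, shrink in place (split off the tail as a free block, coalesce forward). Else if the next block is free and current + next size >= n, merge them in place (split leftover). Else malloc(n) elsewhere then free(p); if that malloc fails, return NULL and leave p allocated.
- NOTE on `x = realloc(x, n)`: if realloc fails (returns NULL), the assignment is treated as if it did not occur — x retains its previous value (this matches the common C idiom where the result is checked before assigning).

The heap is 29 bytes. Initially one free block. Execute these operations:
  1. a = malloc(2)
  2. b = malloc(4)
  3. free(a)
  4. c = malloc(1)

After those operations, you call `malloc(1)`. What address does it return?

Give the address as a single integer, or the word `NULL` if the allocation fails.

Op 1: a = malloc(2) -> a = 0; heap: [0-1 ALLOC][2-28 FREE]
Op 2: b = malloc(4) -> b = 2; heap: [0-1 ALLOC][2-5 ALLOC][6-28 FREE]
Op 3: free(a) -> (freed a); heap: [0-1 FREE][2-5 ALLOC][6-28 FREE]
Op 4: c = malloc(1) -> c = 0; heap: [0-0 ALLOC][1-1 FREE][2-5 ALLOC][6-28 FREE]
malloc(1): first-fit scan over [0-0 ALLOC][1-1 FREE][2-5 ALLOC][6-28 FREE] -> 1

Answer: 1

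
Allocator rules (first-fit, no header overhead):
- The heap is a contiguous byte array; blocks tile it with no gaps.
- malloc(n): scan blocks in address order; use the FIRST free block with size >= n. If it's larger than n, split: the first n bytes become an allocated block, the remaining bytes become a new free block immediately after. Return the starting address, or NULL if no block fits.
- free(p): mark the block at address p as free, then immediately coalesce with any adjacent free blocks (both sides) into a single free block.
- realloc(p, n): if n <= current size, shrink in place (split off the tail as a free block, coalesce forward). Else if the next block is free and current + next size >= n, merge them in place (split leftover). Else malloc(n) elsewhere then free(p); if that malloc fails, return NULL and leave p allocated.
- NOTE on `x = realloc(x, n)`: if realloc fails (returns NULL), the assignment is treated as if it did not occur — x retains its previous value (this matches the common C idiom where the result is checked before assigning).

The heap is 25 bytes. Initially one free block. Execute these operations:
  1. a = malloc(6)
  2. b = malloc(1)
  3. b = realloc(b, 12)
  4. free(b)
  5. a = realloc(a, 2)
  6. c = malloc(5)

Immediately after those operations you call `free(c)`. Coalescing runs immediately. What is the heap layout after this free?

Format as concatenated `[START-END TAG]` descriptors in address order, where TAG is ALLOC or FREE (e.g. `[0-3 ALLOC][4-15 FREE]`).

Answer: [0-1 ALLOC][2-24 FREE]

Derivation:
Op 1: a = malloc(6) -> a = 0; heap: [0-5 ALLOC][6-24 FREE]
Op 2: b = malloc(1) -> b = 6; heap: [0-5 ALLOC][6-6 ALLOC][7-24 FREE]
Op 3: b = realloc(b, 12) -> b = 6; heap: [0-5 ALLOC][6-17 ALLOC][18-24 FREE]
Op 4: free(b) -> (freed b); heap: [0-5 ALLOC][6-24 FREE]
Op 5: a = realloc(a, 2) -> a = 0; heap: [0-1 ALLOC][2-24 FREE]
Op 6: c = malloc(5) -> c = 2; heap: [0-1 ALLOC][2-6 ALLOC][7-24 FREE]
free(c): c = 2 -> block [2-6 ALLOC]; mark free, coalesce with adjacent free neighbors -> [0-1 ALLOC][2-24 FREE]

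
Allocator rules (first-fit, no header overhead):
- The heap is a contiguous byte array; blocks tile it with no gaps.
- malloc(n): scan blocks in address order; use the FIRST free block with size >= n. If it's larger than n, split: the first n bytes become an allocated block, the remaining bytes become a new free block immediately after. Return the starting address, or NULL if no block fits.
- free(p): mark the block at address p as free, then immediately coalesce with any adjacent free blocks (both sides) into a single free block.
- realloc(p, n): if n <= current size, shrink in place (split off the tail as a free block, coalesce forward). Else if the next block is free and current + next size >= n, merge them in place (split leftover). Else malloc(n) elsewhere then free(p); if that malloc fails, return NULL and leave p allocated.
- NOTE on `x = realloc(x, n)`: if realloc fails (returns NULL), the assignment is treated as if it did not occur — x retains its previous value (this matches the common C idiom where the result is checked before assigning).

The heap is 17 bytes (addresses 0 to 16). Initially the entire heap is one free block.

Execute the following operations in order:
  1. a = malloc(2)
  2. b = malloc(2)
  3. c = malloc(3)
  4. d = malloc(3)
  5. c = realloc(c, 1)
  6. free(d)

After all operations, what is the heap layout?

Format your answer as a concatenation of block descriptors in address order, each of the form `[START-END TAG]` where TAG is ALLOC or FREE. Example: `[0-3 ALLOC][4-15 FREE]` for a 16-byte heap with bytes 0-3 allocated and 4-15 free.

Answer: [0-1 ALLOC][2-3 ALLOC][4-4 ALLOC][5-16 FREE]

Derivation:
Op 1: a = malloc(2) -> a = 0; heap: [0-1 ALLOC][2-16 FREE]
Op 2: b = malloc(2) -> b = 2; heap: [0-1 ALLOC][2-3 ALLOC][4-16 FREE]
Op 3: c = malloc(3) -> c = 4; heap: [0-1 ALLOC][2-3 ALLOC][4-6 ALLOC][7-16 FREE]
Op 4: d = malloc(3) -> d = 7; heap: [0-1 ALLOC][2-3 ALLOC][4-6 ALLOC][7-9 ALLOC][10-16 FREE]
Op 5: c = realloc(c, 1) -> c = 4; heap: [0-1 ALLOC][2-3 ALLOC][4-4 ALLOC][5-6 FREE][7-9 ALLOC][10-16 FREE]
Op 6: free(d) -> (freed d); heap: [0-1 ALLOC][2-3 ALLOC][4-4 ALLOC][5-16 FREE]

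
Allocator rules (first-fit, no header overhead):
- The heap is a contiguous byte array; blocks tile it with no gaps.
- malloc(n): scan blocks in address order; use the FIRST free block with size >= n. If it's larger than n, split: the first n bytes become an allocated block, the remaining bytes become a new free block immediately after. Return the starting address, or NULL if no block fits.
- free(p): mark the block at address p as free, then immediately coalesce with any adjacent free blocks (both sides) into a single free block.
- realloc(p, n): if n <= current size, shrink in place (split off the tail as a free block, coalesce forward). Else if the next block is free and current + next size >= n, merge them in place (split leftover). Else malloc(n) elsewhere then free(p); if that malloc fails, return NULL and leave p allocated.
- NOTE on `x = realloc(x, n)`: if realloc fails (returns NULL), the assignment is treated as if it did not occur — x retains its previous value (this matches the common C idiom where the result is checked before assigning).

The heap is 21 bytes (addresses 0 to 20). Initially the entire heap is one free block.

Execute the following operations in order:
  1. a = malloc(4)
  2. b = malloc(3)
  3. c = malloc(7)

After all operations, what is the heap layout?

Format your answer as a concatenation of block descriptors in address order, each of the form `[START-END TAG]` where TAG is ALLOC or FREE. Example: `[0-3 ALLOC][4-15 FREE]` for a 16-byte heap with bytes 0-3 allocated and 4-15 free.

Answer: [0-3 ALLOC][4-6 ALLOC][7-13 ALLOC][14-20 FREE]

Derivation:
Op 1: a = malloc(4) -> a = 0; heap: [0-3 ALLOC][4-20 FREE]
Op 2: b = malloc(3) -> b = 4; heap: [0-3 ALLOC][4-6 ALLOC][7-20 FREE]
Op 3: c = malloc(7) -> c = 7; heap: [0-3 ALLOC][4-6 ALLOC][7-13 ALLOC][14-20 FREE]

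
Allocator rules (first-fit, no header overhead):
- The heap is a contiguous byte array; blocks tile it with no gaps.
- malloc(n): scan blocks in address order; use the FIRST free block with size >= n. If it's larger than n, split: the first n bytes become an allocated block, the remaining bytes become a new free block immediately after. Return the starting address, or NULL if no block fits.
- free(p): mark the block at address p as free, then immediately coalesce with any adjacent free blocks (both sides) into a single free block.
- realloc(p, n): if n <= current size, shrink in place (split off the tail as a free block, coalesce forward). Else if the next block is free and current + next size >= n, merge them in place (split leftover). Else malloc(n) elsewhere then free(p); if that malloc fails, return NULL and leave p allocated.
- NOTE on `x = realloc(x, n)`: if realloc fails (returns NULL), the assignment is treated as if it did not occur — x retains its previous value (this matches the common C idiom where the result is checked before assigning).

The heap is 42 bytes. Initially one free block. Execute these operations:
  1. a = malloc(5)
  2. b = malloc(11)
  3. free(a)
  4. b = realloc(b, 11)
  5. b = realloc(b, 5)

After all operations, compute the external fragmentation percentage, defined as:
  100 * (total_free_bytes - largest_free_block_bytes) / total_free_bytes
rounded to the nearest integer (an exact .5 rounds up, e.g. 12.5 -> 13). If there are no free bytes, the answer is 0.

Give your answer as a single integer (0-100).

Answer: 14

Derivation:
Op 1: a = malloc(5) -> a = 0; heap: [0-4 ALLOC][5-41 FREE]
Op 2: b = malloc(11) -> b = 5; heap: [0-4 ALLOC][5-15 ALLOC][16-41 FREE]
Op 3: free(a) -> (freed a); heap: [0-4 FREE][5-15 ALLOC][16-41 FREE]
Op 4: b = realloc(b, 11) -> b = 5; heap: [0-4 FREE][5-15 ALLOC][16-41 FREE]
Op 5: b = realloc(b, 5) -> b = 5; heap: [0-4 FREE][5-9 ALLOC][10-41 FREE]
Free blocks: [5 32] total_free=37 largest=32 -> 100*(37-32)/37 = 500/37 ≈ 13.514 -> rounds to 14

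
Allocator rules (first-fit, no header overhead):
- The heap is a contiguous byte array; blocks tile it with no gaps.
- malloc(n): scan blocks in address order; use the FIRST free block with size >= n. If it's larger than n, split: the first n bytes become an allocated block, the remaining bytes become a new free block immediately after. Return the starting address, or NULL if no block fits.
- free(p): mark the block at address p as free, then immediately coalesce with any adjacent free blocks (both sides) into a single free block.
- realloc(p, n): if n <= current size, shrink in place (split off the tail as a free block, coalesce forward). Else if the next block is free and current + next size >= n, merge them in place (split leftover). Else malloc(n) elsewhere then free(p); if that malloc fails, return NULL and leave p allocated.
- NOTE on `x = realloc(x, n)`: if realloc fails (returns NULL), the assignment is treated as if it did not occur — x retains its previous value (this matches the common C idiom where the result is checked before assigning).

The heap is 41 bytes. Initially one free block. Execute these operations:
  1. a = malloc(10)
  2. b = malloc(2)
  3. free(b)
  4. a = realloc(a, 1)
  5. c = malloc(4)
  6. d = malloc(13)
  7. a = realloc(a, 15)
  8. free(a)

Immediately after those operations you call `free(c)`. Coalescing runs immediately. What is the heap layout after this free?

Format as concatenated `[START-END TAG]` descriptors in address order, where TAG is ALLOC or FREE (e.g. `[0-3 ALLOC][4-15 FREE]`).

Op 1: a = malloc(10) -> a = 0; heap: [0-9 ALLOC][10-40 FREE]
Op 2: b = malloc(2) -> b = 10; heap: [0-9 ALLOC][10-11 ALLOC][12-40 FREE]
Op 3: free(b) -> (freed b); heap: [0-9 ALLOC][10-40 FREE]
Op 4: a = realloc(a, 1) -> a = 0; heap: [0-0 ALLOC][1-40 FREE]
Op 5: c = malloc(4) -> c = 1; heap: [0-0 ALLOC][1-4 ALLOC][5-40 FREE]
Op 6: d = malloc(13) -> d = 5; heap: [0-0 ALLOC][1-4 ALLOC][5-17 ALLOC][18-40 FREE]
Op 7: a = realloc(a, 15) -> a = 18; heap: [0-0 FREE][1-4 ALLOC][5-17 ALLOC][18-32 ALLOC][33-40 FREE]
Op 8: free(a) -> (freed a); heap: [0-0 FREE][1-4 ALLOC][5-17 ALLOC][18-40 FREE]
free(c): c = 1 -> block [1-4 ALLOC]; mark free, coalesce with adjacent free neighbors -> [0-4 FREE][5-17 ALLOC][18-40 FREE]

Answer: [0-4 FREE][5-17 ALLOC][18-40 FREE]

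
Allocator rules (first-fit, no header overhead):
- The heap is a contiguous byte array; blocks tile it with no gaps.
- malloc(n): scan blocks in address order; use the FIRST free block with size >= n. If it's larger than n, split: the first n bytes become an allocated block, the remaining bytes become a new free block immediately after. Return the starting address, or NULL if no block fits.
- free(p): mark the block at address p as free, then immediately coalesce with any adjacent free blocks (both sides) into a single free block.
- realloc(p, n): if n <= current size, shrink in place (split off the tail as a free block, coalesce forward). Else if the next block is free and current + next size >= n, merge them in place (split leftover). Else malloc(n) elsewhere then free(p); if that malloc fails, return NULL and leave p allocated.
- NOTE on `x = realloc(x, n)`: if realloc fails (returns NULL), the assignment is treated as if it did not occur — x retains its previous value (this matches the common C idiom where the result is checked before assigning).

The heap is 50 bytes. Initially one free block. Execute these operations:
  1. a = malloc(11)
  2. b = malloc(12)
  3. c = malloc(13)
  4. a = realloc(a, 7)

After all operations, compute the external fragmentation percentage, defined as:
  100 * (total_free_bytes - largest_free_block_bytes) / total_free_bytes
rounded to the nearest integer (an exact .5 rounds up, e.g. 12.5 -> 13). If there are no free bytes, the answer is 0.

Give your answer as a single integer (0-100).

Answer: 22

Derivation:
Op 1: a = malloc(11) -> a = 0; heap: [0-10 ALLOC][11-49 FREE]
Op 2: b = malloc(12) -> b = 11; heap: [0-10 ALLOC][11-22 ALLOC][23-49 FREE]
Op 3: c = malloc(13) -> c = 23; heap: [0-10 ALLOC][11-22 ALLOC][23-35 ALLOC][36-49 FREE]
Op 4: a = realloc(a, 7) -> a = 0; heap: [0-6 ALLOC][7-10 FREE][11-22 ALLOC][23-35 ALLOC][36-49 FREE]
Free blocks: [4 14] total_free=18 largest=14 -> 100*(18-14)/18 = 400/18 ≈ 22.222 -> rounds to 22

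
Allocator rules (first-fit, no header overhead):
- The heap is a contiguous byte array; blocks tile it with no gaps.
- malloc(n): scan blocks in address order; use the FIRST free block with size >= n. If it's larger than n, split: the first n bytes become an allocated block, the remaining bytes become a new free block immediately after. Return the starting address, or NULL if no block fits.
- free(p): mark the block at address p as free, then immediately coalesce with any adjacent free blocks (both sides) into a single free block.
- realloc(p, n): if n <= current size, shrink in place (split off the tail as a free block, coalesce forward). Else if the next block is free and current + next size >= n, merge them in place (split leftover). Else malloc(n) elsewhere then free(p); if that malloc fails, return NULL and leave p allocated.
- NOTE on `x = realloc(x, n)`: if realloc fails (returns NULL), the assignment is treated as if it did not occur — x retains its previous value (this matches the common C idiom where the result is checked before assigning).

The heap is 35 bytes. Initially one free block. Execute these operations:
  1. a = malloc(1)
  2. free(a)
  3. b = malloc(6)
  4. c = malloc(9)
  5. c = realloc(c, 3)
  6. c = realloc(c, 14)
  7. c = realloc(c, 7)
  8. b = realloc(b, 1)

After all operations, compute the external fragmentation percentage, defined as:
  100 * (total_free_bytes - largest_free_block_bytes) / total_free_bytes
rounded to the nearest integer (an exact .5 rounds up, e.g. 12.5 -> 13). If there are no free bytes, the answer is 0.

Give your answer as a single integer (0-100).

Op 1: a = malloc(1) -> a = 0; heap: [0-0 ALLOC][1-34 FREE]
Op 2: free(a) -> (freed a); heap: [0-34 FREE]
Op 3: b = malloc(6) -> b = 0; heap: [0-5 ALLOC][6-34 FREE]
Op 4: c = malloc(9) -> c = 6; heap: [0-5 ALLOC][6-14 ALLOC][15-34 FREE]
Op 5: c = realloc(c, 3) -> c = 6; heap: [0-5 ALLOC][6-8 ALLOC][9-34 FREE]
Op 6: c = realloc(c, 14) -> c = 6; heap: [0-5 ALLOC][6-19 ALLOC][20-34 FREE]
Op 7: c = realloc(c, 7) -> c = 6; heap: [0-5 ALLOC][6-12 ALLOC][13-34 FREE]
Op 8: b = realloc(b, 1) -> b = 0; heap: [0-0 ALLOC][1-5 FREE][6-12 ALLOC][13-34 FREE]
Free blocks: [5 22] total_free=27 largest=22 -> 100*(27-22)/27 = 500/27 ≈ 18.519 -> rounds to 19

Answer: 19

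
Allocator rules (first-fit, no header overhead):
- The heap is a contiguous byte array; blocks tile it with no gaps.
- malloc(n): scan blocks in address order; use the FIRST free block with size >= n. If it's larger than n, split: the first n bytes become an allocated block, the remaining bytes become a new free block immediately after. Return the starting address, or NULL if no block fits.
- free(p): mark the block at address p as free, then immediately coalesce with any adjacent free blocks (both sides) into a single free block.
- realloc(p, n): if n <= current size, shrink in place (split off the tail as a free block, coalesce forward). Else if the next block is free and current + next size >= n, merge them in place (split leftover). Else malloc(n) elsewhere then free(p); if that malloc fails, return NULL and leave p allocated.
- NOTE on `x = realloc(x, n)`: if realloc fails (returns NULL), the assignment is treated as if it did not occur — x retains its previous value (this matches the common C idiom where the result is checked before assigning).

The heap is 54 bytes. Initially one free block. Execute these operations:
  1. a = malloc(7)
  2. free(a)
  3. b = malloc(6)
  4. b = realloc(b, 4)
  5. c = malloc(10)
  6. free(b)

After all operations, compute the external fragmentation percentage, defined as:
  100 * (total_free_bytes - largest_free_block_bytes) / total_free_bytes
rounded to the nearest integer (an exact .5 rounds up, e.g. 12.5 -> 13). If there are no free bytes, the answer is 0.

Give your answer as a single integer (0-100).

Answer: 9

Derivation:
Op 1: a = malloc(7) -> a = 0; heap: [0-6 ALLOC][7-53 FREE]
Op 2: free(a) -> (freed a); heap: [0-53 FREE]
Op 3: b = malloc(6) -> b = 0; heap: [0-5 ALLOC][6-53 FREE]
Op 4: b = realloc(b, 4) -> b = 0; heap: [0-3 ALLOC][4-53 FREE]
Op 5: c = malloc(10) -> c = 4; heap: [0-3 ALLOC][4-13 ALLOC][14-53 FREE]
Op 6: free(b) -> (freed b); heap: [0-3 FREE][4-13 ALLOC][14-53 FREE]
Free blocks: [4 40] total_free=44 largest=40 -> 100*(44-40)/44 = 400/44 ≈ 9.091 -> rounds to 9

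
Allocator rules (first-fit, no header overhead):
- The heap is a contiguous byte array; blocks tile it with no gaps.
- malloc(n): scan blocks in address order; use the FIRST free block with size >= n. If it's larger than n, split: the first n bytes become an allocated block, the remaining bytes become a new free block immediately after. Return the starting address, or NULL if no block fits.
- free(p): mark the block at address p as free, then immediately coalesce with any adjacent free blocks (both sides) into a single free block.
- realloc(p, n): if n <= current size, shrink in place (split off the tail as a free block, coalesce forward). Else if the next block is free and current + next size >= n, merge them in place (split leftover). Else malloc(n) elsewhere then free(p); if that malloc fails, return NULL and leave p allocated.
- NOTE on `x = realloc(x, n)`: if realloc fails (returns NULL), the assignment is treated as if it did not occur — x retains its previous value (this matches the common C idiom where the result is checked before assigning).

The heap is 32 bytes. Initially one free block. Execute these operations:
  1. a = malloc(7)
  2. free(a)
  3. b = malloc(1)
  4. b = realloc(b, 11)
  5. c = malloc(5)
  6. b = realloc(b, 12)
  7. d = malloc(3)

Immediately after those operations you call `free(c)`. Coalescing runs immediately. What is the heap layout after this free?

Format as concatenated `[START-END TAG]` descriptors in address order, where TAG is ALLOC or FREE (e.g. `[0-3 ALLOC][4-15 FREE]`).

Answer: [0-2 ALLOC][3-15 FREE][16-27 ALLOC][28-31 FREE]

Derivation:
Op 1: a = malloc(7) -> a = 0; heap: [0-6 ALLOC][7-31 FREE]
Op 2: free(a) -> (freed a); heap: [0-31 FREE]
Op 3: b = malloc(1) -> b = 0; heap: [0-0 ALLOC][1-31 FREE]
Op 4: b = realloc(b, 11) -> b = 0; heap: [0-10 ALLOC][11-31 FREE]
Op 5: c = malloc(5) -> c = 11; heap: [0-10 ALLOC][11-15 ALLOC][16-31 FREE]
Op 6: b = realloc(b, 12) -> b = 16; heap: [0-10 FREE][11-15 ALLOC][16-27 ALLOC][28-31 FREE]
Op 7: d = malloc(3) -> d = 0; heap: [0-2 ALLOC][3-10 FREE][11-15 ALLOC][16-27 ALLOC][28-31 FREE]
free(c): c = 11 -> block [11-15 ALLOC]; mark free, coalesce with adjacent free neighbors -> [0-2 ALLOC][3-15 FREE][16-27 ALLOC][28-31 FREE]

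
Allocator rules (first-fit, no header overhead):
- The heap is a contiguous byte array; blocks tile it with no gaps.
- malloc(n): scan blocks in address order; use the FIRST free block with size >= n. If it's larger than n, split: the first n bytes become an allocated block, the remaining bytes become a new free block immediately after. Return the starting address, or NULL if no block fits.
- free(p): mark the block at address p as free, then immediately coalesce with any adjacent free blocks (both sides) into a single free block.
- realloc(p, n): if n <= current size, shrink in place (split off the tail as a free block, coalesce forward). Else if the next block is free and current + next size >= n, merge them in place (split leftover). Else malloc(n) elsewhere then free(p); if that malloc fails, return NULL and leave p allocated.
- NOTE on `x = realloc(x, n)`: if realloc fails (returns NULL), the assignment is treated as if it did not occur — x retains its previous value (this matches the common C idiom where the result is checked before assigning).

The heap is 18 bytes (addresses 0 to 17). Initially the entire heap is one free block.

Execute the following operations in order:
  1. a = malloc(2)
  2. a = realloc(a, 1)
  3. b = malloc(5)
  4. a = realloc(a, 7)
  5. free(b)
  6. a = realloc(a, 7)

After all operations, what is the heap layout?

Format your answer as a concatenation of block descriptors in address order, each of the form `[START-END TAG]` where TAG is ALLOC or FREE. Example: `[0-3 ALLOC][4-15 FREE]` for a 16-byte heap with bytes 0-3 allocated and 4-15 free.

Op 1: a = malloc(2) -> a = 0; heap: [0-1 ALLOC][2-17 FREE]
Op 2: a = realloc(a, 1) -> a = 0; heap: [0-0 ALLOC][1-17 FREE]
Op 3: b = malloc(5) -> b = 1; heap: [0-0 ALLOC][1-5 ALLOC][6-17 FREE]
Op 4: a = realloc(a, 7) -> a = 6; heap: [0-0 FREE][1-5 ALLOC][6-12 ALLOC][13-17 FREE]
Op 5: free(b) -> (freed b); heap: [0-5 FREE][6-12 ALLOC][13-17 FREE]
Op 6: a = realloc(a, 7) -> a = 6; heap: [0-5 FREE][6-12 ALLOC][13-17 FREE]

Answer: [0-5 FREE][6-12 ALLOC][13-17 FREE]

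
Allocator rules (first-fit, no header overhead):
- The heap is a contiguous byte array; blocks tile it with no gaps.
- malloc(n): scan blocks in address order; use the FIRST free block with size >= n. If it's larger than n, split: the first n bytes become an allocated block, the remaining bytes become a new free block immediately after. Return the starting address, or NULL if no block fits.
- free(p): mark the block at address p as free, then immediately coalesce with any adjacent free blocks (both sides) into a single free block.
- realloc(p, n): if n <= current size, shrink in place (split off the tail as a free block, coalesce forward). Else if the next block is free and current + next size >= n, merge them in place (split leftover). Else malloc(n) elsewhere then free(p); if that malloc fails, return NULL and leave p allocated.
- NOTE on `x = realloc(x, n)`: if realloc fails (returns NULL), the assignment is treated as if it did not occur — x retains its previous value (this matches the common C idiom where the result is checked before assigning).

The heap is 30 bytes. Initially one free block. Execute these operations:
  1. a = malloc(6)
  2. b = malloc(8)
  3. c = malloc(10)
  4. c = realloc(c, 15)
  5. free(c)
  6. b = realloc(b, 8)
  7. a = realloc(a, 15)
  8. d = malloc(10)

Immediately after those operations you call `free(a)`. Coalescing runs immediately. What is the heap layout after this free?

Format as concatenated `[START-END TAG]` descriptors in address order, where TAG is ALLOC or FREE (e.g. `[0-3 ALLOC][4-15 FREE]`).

Op 1: a = malloc(6) -> a = 0; heap: [0-5 ALLOC][6-29 FREE]
Op 2: b = malloc(8) -> b = 6; heap: [0-5 ALLOC][6-13 ALLOC][14-29 FREE]
Op 3: c = malloc(10) -> c = 14; heap: [0-5 ALLOC][6-13 ALLOC][14-23 ALLOC][24-29 FREE]
Op 4: c = realloc(c, 15) -> c = 14; heap: [0-5 ALLOC][6-13 ALLOC][14-28 ALLOC][29-29 FREE]
Op 5: free(c) -> (freed c); heap: [0-5 ALLOC][6-13 ALLOC][14-29 FREE]
Op 6: b = realloc(b, 8) -> b = 6; heap: [0-5 ALLOC][6-13 ALLOC][14-29 FREE]
Op 7: a = realloc(a, 15) -> a = 14; heap: [0-5 FREE][6-13 ALLOC][14-28 ALLOC][29-29 FREE]
Op 8: d = malloc(10) -> d = NULL; heap: [0-5 FREE][6-13 ALLOC][14-28 ALLOC][29-29 FREE]
free(a): a = 14 -> block [14-28 ALLOC]; mark free, coalesce with adjacent free neighbors -> [0-5 FREE][6-13 ALLOC][14-29 FREE]

Answer: [0-5 FREE][6-13 ALLOC][14-29 FREE]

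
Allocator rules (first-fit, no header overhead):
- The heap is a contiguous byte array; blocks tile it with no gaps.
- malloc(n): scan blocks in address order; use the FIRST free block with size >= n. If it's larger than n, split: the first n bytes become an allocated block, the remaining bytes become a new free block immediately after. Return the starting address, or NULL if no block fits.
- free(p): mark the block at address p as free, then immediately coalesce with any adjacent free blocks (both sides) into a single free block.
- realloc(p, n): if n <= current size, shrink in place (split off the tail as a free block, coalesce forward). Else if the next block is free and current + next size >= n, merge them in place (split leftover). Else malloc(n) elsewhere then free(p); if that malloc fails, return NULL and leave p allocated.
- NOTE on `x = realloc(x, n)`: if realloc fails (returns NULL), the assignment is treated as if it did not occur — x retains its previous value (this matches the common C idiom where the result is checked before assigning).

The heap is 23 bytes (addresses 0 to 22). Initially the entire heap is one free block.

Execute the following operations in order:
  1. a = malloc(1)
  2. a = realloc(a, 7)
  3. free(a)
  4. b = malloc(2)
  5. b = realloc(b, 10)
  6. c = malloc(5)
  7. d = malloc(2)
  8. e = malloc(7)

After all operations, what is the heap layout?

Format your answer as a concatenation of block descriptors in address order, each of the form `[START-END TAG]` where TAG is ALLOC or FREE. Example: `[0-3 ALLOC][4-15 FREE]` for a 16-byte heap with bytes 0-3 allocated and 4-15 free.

Answer: [0-9 ALLOC][10-14 ALLOC][15-16 ALLOC][17-22 FREE]

Derivation:
Op 1: a = malloc(1) -> a = 0; heap: [0-0 ALLOC][1-22 FREE]
Op 2: a = realloc(a, 7) -> a = 0; heap: [0-6 ALLOC][7-22 FREE]
Op 3: free(a) -> (freed a); heap: [0-22 FREE]
Op 4: b = malloc(2) -> b = 0; heap: [0-1 ALLOC][2-22 FREE]
Op 5: b = realloc(b, 10) -> b = 0; heap: [0-9 ALLOC][10-22 FREE]
Op 6: c = malloc(5) -> c = 10; heap: [0-9 ALLOC][10-14 ALLOC][15-22 FREE]
Op 7: d = malloc(2) -> d = 15; heap: [0-9 ALLOC][10-14 ALLOC][15-16 ALLOC][17-22 FREE]
Op 8: e = malloc(7) -> e = NULL; heap: [0-9 ALLOC][10-14 ALLOC][15-16 ALLOC][17-22 FREE]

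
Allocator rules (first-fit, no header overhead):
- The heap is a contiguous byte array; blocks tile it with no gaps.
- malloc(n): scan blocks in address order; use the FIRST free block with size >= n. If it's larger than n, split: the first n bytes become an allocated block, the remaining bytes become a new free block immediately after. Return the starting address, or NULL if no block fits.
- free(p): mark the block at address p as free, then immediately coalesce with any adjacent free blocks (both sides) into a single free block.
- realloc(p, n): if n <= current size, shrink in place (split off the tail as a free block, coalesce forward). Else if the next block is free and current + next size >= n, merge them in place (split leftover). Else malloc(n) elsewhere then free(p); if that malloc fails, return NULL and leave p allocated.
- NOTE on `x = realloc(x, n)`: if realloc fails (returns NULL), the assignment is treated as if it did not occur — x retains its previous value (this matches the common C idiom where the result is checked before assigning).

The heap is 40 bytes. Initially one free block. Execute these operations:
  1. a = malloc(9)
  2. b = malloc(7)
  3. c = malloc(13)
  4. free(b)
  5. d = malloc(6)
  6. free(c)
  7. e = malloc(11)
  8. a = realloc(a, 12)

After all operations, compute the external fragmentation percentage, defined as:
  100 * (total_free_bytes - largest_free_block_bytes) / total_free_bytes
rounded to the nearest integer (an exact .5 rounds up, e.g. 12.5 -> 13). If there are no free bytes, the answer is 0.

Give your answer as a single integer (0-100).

Answer: 18

Derivation:
Op 1: a = malloc(9) -> a = 0; heap: [0-8 ALLOC][9-39 FREE]
Op 2: b = malloc(7) -> b = 9; heap: [0-8 ALLOC][9-15 ALLOC][16-39 FREE]
Op 3: c = malloc(13) -> c = 16; heap: [0-8 ALLOC][9-15 ALLOC][16-28 ALLOC][29-39 FREE]
Op 4: free(b) -> (freed b); heap: [0-8 ALLOC][9-15 FREE][16-28 ALLOC][29-39 FREE]
Op 5: d = malloc(6) -> d = 9; heap: [0-8 ALLOC][9-14 ALLOC][15-15 FREE][16-28 ALLOC][29-39 FREE]
Op 6: free(c) -> (freed c); heap: [0-8 ALLOC][9-14 ALLOC][15-39 FREE]
Op 7: e = malloc(11) -> e = 15; heap: [0-8 ALLOC][9-14 ALLOC][15-25 ALLOC][26-39 FREE]
Op 8: a = realloc(a, 12) -> a = 26; heap: [0-8 FREE][9-14 ALLOC][15-25 ALLOC][26-37 ALLOC][38-39 FREE]
Free blocks: [9 2] total_free=11 largest=9 -> 100*(11-9)/11 = 200/11 ≈ 18.182 -> rounds to 18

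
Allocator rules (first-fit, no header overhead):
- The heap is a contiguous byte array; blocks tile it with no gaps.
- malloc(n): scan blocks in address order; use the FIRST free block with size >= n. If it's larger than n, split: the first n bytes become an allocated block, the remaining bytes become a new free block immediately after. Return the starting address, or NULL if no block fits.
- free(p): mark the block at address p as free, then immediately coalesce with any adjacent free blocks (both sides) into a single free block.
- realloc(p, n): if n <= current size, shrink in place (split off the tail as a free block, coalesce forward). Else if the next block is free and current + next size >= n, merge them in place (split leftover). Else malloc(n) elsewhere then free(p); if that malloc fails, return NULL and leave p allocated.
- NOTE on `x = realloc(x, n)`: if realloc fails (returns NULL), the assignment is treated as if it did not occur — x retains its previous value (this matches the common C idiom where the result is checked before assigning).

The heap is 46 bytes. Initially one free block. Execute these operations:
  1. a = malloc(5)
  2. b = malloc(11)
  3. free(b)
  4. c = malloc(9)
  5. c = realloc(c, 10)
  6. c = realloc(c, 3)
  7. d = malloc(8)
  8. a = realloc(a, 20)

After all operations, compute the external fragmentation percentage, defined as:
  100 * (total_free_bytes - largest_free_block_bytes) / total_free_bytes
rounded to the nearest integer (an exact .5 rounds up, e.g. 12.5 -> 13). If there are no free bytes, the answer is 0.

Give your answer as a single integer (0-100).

Op 1: a = malloc(5) -> a = 0; heap: [0-4 ALLOC][5-45 FREE]
Op 2: b = malloc(11) -> b = 5; heap: [0-4 ALLOC][5-15 ALLOC][16-45 FREE]
Op 3: free(b) -> (freed b); heap: [0-4 ALLOC][5-45 FREE]
Op 4: c = malloc(9) -> c = 5; heap: [0-4 ALLOC][5-13 ALLOC][14-45 FREE]
Op 5: c = realloc(c, 10) -> c = 5; heap: [0-4 ALLOC][5-14 ALLOC][15-45 FREE]
Op 6: c = realloc(c, 3) -> c = 5; heap: [0-4 ALLOC][5-7 ALLOC][8-45 FREE]
Op 7: d = malloc(8) -> d = 8; heap: [0-4 ALLOC][5-7 ALLOC][8-15 ALLOC][16-45 FREE]
Op 8: a = realloc(a, 20) -> a = 16; heap: [0-4 FREE][5-7 ALLOC][8-15 ALLOC][16-35 ALLOC][36-45 FREE]
Free blocks: [5 10] total_free=15 largest=10 -> 100*(15-10)/15 = 500/15 ≈ 33.333 -> rounds to 33

Answer: 33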